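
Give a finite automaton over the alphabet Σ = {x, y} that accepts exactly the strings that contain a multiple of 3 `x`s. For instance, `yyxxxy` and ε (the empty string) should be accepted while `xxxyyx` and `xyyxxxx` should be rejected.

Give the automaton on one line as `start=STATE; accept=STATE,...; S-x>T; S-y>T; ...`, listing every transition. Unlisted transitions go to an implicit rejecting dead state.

The only thing that matters is how many `x`s have appeared, reduced mod 3. Use one state per residue: s0 for 0, …, s2 for 2. Reading `x` moves to the next residue; anything else stays put. s0 is accepting.
3 states suffice.
        x   y  
>* s0   s1  s0 
   s1   s2  s1 
   s2   s0  s2 
(> = start, * = accepting)

start=s0; accept=s0; s0-x>s1; s0-y>s0; s1-x>s2; s1-y>s1; s2-x>s0; s2-y>s2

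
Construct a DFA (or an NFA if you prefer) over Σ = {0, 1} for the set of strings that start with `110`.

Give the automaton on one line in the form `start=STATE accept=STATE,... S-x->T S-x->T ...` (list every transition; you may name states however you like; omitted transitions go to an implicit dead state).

Check the first 3 symbols one by one: A through C record how many have matched `110` so far; any wrong symbol goes to the dead state E. After all 3 match we enter the accepting sink D.
       0  1 
>  A   E  B 
   B   E  C 
   C   D  E 
 * D   D  D 
   E   E  E 
(> = start, * = accepting)

start=A accept=D A-0->E A-1->B B-0->E B-1->C C-0->D C-1->E D-0->D D-1->D E-0->E E-1->E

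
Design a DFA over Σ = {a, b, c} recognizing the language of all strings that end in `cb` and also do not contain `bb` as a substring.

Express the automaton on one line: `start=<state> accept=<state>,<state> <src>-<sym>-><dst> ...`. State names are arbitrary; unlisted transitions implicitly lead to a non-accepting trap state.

start=q0 accept=q4 q0-a->q0 q0-b->q1 q0-c->q2 q1-a->q0 q1-b->q3 q1-c->q2 q2-a->q0 q2-b->q4 q2-c->q2 q3-a->q3 q3-b->q3 q3-c->q3 q4-a->q0 q4-b->q3 q4-c->q2

Build one automaton per condition and run them in lockstep. One (3 states) tracks how much of the suffix `cb` has currently been matched; the other (3 states) tracks partial matches of the forbidden pattern `bb`. Each combined state is a pair, one component from each; accept when both components accept. Minimizing collapses redundant product states.
A 5-state machine:
        a   b   c  
>  q0   q0  q1  q2 
   q1   q0  q3  q2 
   q2   q0  q4  q2 
   q3   q3  q3  q3 
 * q4   q0  q3  q2 
(> = start, * = accepting)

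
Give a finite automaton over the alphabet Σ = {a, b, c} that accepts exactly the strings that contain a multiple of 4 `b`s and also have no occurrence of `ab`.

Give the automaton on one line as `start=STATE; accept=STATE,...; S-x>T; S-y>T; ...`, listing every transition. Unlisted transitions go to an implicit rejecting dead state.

start=q0; accept=q0,q1; q0-a>q1; q0-b>q2; q0-c>q0; q1-a>q1; q1-b>q3; q1-c>q0; q2-a>q4; q2-b>q5; q2-c>q2; q3-a>q3; q3-b>q6; q3-c>q3; q4-a>q4; q4-b>q6; q4-c>q2; q5-a>q7; q5-b>q8; q5-c>q5; q6-a>q6; q6-b>q9; q6-c>q6; q7-a>q7; q7-b>q9; q7-c>q5; q8-a>q10; q8-b>q0; q8-c>q8; q9-a>q9; q9-b>q11; q9-c>q9; q10-a>q10; q10-b>q11; q10-c>q8; q11-a>q11; q11-b>q3; q11-c>q11

Run two small machines in parallel and take their product. One (4 states) tracks the count of `b`s modulo 4; the other (3 states) tracks partial matches of the forbidden pattern `ab`. Each combined state is a pair, one component from each; accept when both components accept.
With 12 states:
          a    b    c  
>* q0     q1   q2   q0 
 * q1     q1   q3   q0 
   q2     q4   q5   q2 
   q3     q3   q6   q3 
   q4     q4   q6   q2 
   q5     q7   q8   q5 
   q6     q6   q9   q6 
   q7     q7   q9   q5 
   q8    q10   q0   q8 
   q9     q9  q11   q9 
   q10   q10  q11   q8 
   q11   q11   q3  q11 
(> = start, * = accepting)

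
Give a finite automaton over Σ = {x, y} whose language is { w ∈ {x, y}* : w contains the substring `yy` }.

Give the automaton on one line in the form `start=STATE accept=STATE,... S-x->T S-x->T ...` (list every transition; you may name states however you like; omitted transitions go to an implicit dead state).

States q0..q1 record the length of the longest prefix of `yy` that matches the current input suffix. Reaching q2 means `yy` has been seen, and we stay there forever. Accept from q2.
With 3 states:
        x   y  
>  q0   q0  q1 
   q1   q0  q2 
 * q2   q2  q2 
(> = start, * = accepting)

start=q0 accept=q2 q0-x->q0 q0-y->q1 q1-x->q0 q1-y->q2 q2-x->q2 q2-y->q2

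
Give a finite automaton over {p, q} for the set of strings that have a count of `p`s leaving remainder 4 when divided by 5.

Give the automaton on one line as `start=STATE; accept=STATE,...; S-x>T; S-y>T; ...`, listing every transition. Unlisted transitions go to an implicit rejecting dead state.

Keep the running count of `p`s modulo 5: each `p` advances along the cycle A → B → C → D → E → A while other symbols loop. Accept at E.
With 5 states:
       p  q 
>  A   B  A 
   B   C  B 
   C   D  C 
   D   E  D 
 * E   A  E 
(> = start, * = accepting)

start=A; accept=E; A-p>B; A-q>A; B-p>C; B-q>B; C-p>D; C-q>C; D-p>E; D-q>D; E-p>A; E-q>E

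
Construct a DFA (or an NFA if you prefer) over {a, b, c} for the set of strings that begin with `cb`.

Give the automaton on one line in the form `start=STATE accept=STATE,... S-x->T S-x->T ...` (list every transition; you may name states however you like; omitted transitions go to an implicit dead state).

start=S0 accept=S2 S0-a->S3 S0-b->S3 S0-c->S1 S1-a->S3 S1-b->S2 S1-c->S3 S2-a->S2 S2-b->S2 S2-c->S2 S3-a->S3 S3-b->S3 S3-c->S3

Check the first 2 symbols one by one: S0 through S1 record how many have matched `cb` so far; any wrong symbol goes to the dead state S3. After all 2 match we enter the accepting sink S2.
        a   b   c  
>  S0   S3  S3  S1 
   S1   S3  S2  S3 
 * S2   S2  S2  S2 
   S3   S3  S3  S3 
(> = start, * = accepting)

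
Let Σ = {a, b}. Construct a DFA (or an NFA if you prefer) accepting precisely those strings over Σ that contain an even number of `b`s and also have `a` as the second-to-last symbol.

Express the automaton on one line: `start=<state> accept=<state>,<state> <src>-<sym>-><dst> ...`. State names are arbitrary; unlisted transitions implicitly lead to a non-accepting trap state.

start=S0 accept=S3,S8 S0-a->S1 S0-b->S2 S1-a->S3 S1-b->S4 S2-a->S5 S2-b->S6 S3-a->S3 S3-b->S4 S4-a->S5 S4-b->S6 S5-a->S7 S5-b->S8 S6-a->S9 S6-b->S10 S7-a->S7 S7-b->S8 S8-a->S9 S8-b->S10 S9-a->S3 S9-b->S4 S10-a->S5 S10-b->S6

Build one automaton per condition and run them in lockstep. One (2 states) tracks the count of `b`s modulo 2; the other (7 states) tracks the last 2 symbols read. Each combined state is a pair, one component from each; accept when both components accept.
With 11 states:
          a    b  
>  S0     S1   S2 
   S1     S3   S4 
   S2     S5   S6 
 * S3     S3   S4 
   S4     S5   S6 
   S5     S7   S8 
   S6     S9  S10 
   S7     S7   S8 
 * S8     S9  S10 
   S9     S3   S4 
   S10    S5   S6 
(> = start, * = accepting)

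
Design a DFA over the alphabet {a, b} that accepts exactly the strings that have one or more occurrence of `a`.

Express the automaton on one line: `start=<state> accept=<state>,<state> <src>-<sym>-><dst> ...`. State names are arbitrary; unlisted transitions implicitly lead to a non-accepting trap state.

start=s0 accept=s1,s2 s0-a->s1 s0-b->s0 s1-a->s2 s1-b->s1 s2-a->s2 s2-b->s2

Only the number of `a`s matters, and only up to 2. Make a chain s0 → s1 → s2 advanced by each `a` (with s2 absorbing); every other symbol self-loops. The accepting set is {s1, s2}.
With 3 states:
        a   b  
>  s0   s1  s0 
 * s1   s2  s1 
 * s2   s2  s2 
(> = start, * = accepting)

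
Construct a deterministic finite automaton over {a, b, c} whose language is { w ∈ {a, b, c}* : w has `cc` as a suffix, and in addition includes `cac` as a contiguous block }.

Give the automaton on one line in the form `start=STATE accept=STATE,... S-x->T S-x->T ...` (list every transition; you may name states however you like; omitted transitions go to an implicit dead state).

start=S0 accept=S5 S0-a->S0 S0-b->S0 S0-c->S1 S1-a->S2 S1-b->S0 S1-c->S1 S2-a->S0 S2-b->S0 S2-c->S3 S3-a->S4 S3-b->S4 S3-c->S5 S4-a->S4 S4-b->S4 S4-c->S3 S5-a->S4 S5-b->S4 S5-c->S5

Handle the two conditions separately and then intersect. The first has 3 states tracking how much of the suffix `cc` has currently been matched; the second has 4 states tracking whether and how much of `cac` has been seen. A product state is a pair (one from each), accepting exactly when both do. After merging equivalent states the machine shrinks.
        a   b   c  
>  S0   S0  S0  S1 
   S1   S2  S0  S1 
   S2   S0  S0  S3 
   S3   S4  S4  S5 
   S4   S4  S4  S3 
 * S5   S4  S4  S5 
(> = start, * = accepting)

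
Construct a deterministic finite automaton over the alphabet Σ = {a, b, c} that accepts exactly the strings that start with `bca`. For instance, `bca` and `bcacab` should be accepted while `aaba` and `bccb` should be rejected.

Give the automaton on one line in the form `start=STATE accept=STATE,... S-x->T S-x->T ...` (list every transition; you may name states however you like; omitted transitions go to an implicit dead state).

start=q0 accept=q3 q0-a->q4 q0-b->q1 q0-c->q4 q1-a->q4 q1-b->q4 q1-c->q2 q2-a->q3 q2-b->q4 q2-c->q4 q3-a->q3 q3-b->q3 q3-c->q3 q4-a->q4 q4-b->q4 q4-c->q4

Check the first 3 symbols one by one: q0 through q2 record how many have matched `bca` so far; any wrong symbol goes to the dead state q4. After all 3 match we enter the accepting sink q3.
With 5 states:
        a   b   c  
>  q0   q4  q1  q4 
   q1   q4  q4  q2 
   q2   q3  q4  q4 
 * q3   q3  q3  q3 
   q4   q4  q4  q4 
(> = start, * = accepting)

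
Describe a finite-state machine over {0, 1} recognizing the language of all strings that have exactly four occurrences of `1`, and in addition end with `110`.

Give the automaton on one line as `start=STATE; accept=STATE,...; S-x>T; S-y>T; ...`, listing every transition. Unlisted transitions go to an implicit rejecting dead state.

start=s0; accept=s6; s0-0>s0; s0-1>s1; s1-0>s1; s1-1>s2; s2-0>s2; s2-1>s3; s3-0>s4; s3-1>s5; s4-0>s4; s4-1>s4; s5-0>s6; s5-1>s4; s6-0>s4; s6-1>s4

Handle the two conditions separately and then intersect. One (6 states) tracks the count of `1`s, saturating at 5; the other (4 states) tracks how much of the suffix `110` has currently been matched. Each combined state is a pair, one component from each; accept when both components accept. Minimizing collapses redundant product states.
7 states suffice.
        0   1  
>  s0   s0  s1 
   s1   s1  s2 
   s2   s2  s3 
   s3   s4  s5 
   s4   s4  s4 
   s5   s6  s4 
 * s6   s4  s4 
(> = start, * = accepting)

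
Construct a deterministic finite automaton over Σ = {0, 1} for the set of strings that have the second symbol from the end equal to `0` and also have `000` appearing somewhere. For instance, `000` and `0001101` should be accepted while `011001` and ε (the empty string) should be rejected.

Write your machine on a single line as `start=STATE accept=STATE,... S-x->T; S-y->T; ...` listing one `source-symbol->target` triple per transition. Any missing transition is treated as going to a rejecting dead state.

Run two small machines in parallel and take their product. One (7 states) tracks the last 2 symbols read; the other (4 states) tracks whether and how much of `000` has been seen. Each combined state is a pair, one component from each; accept when both components accept.
With 11 states:
          0    1  
>  s0     s1   s2 
   s1     s3   s4 
   s2     s5   s6 
   s3     s7   s4 
   s4     s5   s6 
   s5     s3   s4 
   s6     s5   s6 
 * s7     s7   s8 
 * s8     s9  s10 
   s9     s7   s8 
   s10    s9  s10 
(> = start, * = accepting)

start=s0; accept=s7,s8; s0-0->s1; s0-1->s2; s1-0->s3; s1-1->s4; s2-0->s5; s2-1->s6; s3-0->s7; s3-1->s4; s4-0->s5; s4-1->s6; s5-0->s3; s5-1->s4; s6-0->s5; s6-1->s6; s7-0->s7; s7-1->s8; s8-0->s9; s8-1->s10; s9-0->s7; s9-1->s8; s10-0->s9; s10-1->s10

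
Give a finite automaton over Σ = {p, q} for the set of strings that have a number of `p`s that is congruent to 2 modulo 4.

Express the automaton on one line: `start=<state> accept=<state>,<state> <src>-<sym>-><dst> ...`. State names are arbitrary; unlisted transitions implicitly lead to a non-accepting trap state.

start=A accept=C A-p->B A-q->A B-p->C B-q->B C-p->D C-q->C D-p->A D-q->D

The only thing that matters is how many `p`s have appeared, reduced mod 4. Use one state per residue: A for 0, …, D for 3. Reading `p` moves to the next residue; anything else stays put. C is accepting.
       p  q 
>  A   B  A 
   B   C  B 
 * C   D  C 
   D   A  D 
(> = start, * = accepting)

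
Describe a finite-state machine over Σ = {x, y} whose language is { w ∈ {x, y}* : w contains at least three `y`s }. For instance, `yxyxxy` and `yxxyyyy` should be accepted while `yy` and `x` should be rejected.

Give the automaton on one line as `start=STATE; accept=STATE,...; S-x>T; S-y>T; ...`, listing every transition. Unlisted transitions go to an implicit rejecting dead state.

start=q0; accept=q3,q4; q0-x>q0; q0-y>q1; q1-x>q1; q1-y>q2; q2-x>q2; q2-y>q3; q3-x>q3; q3-y>q4; q4-x>q4; q4-y>q4

Count `y`s, saturating at 4: states q0 through q3 mean 0 through 3 `y`s seen; q4 means more than 3. Each `y` increments (capped at q4); other symbols loop. Accept from {q3, q4}.
5 states suffice.
        x   y  
>  q0   q0  q1 
   q1   q1  q2 
   q2   q2  q3 
 * q3   q3  q4 
 * q4   q4  q4 
(> = start, * = accepting)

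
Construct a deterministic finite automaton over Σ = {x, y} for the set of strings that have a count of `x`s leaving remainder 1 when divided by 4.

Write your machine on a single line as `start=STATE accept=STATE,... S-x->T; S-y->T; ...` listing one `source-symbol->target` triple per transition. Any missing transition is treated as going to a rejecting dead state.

start=A; accept=B; A-x->B; A-y->A; B-x->C; B-y->B; C-x->D; C-y->C; D-x->A; D-y->D

The only thing that matters is how many `x`s have appeared, reduced mod 4. Use one state per residue: A for 0, …, D for 3. Reading `x` moves to the next residue; anything else stays put. B is accepting.
       x  y 
>  A   B  A 
 * B   C  B 
   C   D  C 
   D   A  D 
(> = start, * = accepting)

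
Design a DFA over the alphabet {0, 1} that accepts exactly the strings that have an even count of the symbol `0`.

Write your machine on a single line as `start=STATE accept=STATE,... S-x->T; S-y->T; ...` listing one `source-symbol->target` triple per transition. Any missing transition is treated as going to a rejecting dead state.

start=s0; accept=s0; s0-0->s1; s0-1->s0; s1-0->s0; s1-1->s1

Keep the running count of `0`s modulo 2: each `0` advances along the cycle s0 → s1 → s0 while other symbols loop. Accept at s0.
        0   1  
>* s0   s1  s0 
   s1   s0  s1 
(> = start, * = accepting)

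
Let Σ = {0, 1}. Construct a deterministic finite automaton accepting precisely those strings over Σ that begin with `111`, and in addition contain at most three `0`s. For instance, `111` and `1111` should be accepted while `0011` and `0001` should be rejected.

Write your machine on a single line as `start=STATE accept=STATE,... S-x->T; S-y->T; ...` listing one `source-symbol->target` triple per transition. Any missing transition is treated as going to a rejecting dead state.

Build one automaton per condition and run them in lockstep. One (5 states) tracks whether the input so far still matches the prefix `111`; the other (5 states) tracks the count of `0`s, saturating at 4. Each combined state is a pair, one component from each; accept when both components accept.
With 12 states:
       0  1 
>  A   B  C 
   B   D  B 
   C   B  E 
   D   F  D 
   E   B  G 
   F   H  F 
 * G   I  G 
   H   H  H 
 * I   J  I 
 * J   K  J 
 * K   L  K 
   L   L  L 
(> = start, * = accepting)

start=A; accept=G,I,J,K; A-0->B; A-1->C; B-0->D; B-1->B; C-0->B; C-1->E; D-0->F; D-1->D; E-0->B; E-1->G; F-0->H; F-1->F; G-0->I; G-1->G; H-0->H; H-1->H; I-0->J; I-1->I; J-0->K; J-1->J; K-0->L; K-1->K; L-0->L; L-1->L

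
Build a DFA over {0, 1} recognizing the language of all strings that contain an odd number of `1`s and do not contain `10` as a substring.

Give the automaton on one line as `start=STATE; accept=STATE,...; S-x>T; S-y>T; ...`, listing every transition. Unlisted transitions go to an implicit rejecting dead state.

Run two small machines in parallel and take their product. One (2 states) tracks the count of `1`s modulo 2; the other (3 states) tracks partial matches of the forbidden pattern `10`. Each combined state is a pair, one component from each; accept when both components accept. Minimizing collapses redundant product states.
4 states suffice.
       0  1 
>  A   A  B 
 * B   C  D 
   C   C  C 
   D   C  B 
(> = start, * = accepting)

start=A; accept=B; A-0>A; A-1>B; B-0>C; B-1>D; C-0>C; C-1>C; D-0>C; D-1>B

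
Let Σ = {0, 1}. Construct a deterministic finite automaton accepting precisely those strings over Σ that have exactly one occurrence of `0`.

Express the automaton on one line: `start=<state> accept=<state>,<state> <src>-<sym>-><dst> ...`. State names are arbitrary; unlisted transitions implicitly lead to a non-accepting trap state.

start=A accept=B A-0->B A-1->A B-0->C B-1->B C-0->C C-1->C

Only the number of `0`s matters, and only up to 2. Make a chain A → B → C advanced by each `0` (with C absorbing); every other symbol self-loops. The accepting set is {B}.
       0  1 
>  A   B  A 
 * B   C  B 
   C   C  C 
(> = start, * = accepting)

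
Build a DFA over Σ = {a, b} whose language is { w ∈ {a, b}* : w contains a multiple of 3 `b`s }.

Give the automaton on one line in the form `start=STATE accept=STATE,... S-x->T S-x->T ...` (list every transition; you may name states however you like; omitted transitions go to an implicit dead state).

Keep the running count of `b`s modulo 3: each `b` advances along the cycle s0 → s1 → s2 → s0 while other symbols loop. Accept at s0.
A 3-state machine:
        a   b  
>* s0   s0  s1 
   s1   s1  s2 
   s2   s2  s0 
(> = start, * = accepting)

start=s0 accept=s0 s0-a->s0 s0-b->s1 s1-a->s1 s1-b->s2 s2-a->s2 s2-b->s0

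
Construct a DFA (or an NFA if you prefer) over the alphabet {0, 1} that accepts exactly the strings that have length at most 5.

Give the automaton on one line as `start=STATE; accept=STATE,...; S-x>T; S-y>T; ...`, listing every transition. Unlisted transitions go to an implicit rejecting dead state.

start=q0; accept=q0,q1,q2,q3,q4,q5; q0-0>q1; q0-1>q1; q1-0>q2; q1-1>q2; q2-0>q3; q2-1>q3; q3-0>q4; q3-1>q4; q4-0>q5; q4-1>q5; q5-0>q6; q5-1>q6; q6-0>q6; q6-1>q6

Count input length up to 6: every symbol moves from q0 toward q6, which means 'more than 5' and absorbs. Accept from {q0, q1, q2, q3, q4, q5}.
A 7-state machine:
        0   1  
>* q0   q1  q1 
 * q1   q2  q2 
 * q2   q3  q3 
 * q3   q4  q4 
 * q4   q5  q5 
 * q5   q6  q6 
   q6   q6  q6 
(> = start, * = accepting)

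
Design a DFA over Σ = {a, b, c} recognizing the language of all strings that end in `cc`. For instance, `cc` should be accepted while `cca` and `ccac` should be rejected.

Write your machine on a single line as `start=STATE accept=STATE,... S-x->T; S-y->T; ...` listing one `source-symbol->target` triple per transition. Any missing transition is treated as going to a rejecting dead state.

start=q0; accept=q2; q0-a->q0; q0-b->q0; q0-c->q1; q1-a->q0; q1-b->q0; q1-c->q2; q2-a->q0; q2-b->q0; q2-c->q2

Remember how much of `cc` the current input suffix matches. State q0 means no match yet; q1 means the last symbol is `c`; q2 means the last 2 symbols are `cc`. Only q2 accepts. On a mismatch, fall back to the longest proper suffix that is still a prefix of `cc`.
        a   b   c  
>  q0   q0  q0  q1 
   q1   q0  q0  q2 
 * q2   q0  q0  q2 
(> = start, * = accepting)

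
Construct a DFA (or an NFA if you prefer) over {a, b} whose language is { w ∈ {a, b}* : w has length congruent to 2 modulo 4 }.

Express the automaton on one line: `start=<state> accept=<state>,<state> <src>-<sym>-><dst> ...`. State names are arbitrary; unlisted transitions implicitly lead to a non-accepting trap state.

Only the length mod 4 matters, so use a 4-cycle: from any state, every input symbol moves to the next state, wrapping s3 back to s0. Mark s2 accepting.
With 4 states:
        a   b  
>  s0   s1  s1 
   s1   s2  s2 
 * s2   s3  s3 
   s3   s0  s0 
(> = start, * = accepting)

start=s0 accept=s2 s0-a->s1 s0-b->s1 s1-a->s2 s1-b->s2 s2-a->s3 s2-b->s3 s3-a->s0 s3-b->s0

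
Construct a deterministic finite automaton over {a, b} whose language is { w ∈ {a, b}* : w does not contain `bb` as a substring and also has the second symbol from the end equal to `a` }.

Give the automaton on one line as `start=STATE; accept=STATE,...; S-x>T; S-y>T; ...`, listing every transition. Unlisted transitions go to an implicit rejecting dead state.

start=q0; accept=q3,q4; q0-a>q1; q0-b>q2; q1-a>q3; q1-b>q4; q2-a>q5; q2-b>q6; q3-a>q3; q3-b>q4; q4-a>q5; q4-b>q6; q5-a>q3; q5-b>q4; q6-a>q7; q6-b>q6; q7-a>q8; q7-b>q9; q8-a>q8; q8-b>q9; q9-a>q7; q9-b>q6

Handle the two conditions separately and then intersect. The first has 3 states tracking partial matches of the forbidden pattern `bb`; the second has 7 states tracking the last 2 symbols read. A product state is a pair (one from each), accepting exactly when both do.
A 10-state machine:
        a   b  
>  q0   q1  q2 
   q1   q3  q4 
   q2   q5  q6 
 * q3   q3  q4 
 * q4   q5  q6 
   q5   q3  q4 
   q6   q7  q6 
   q7   q8  q9 
   q8   q8  q9 
   q9   q7  q6 
(> = start, * = accepting)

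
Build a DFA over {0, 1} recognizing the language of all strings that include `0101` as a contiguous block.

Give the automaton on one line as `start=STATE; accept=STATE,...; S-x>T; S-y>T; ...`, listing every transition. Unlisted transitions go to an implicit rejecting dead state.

start=A; accept=E; A-0>B; A-1>A; B-0>B; B-1>C; C-0>D; C-1>A; D-0>B; D-1>E; E-0>E; E-1>E

States A..D record the length of the longest prefix of `0101` that matches the current input suffix. Reaching E means `0101` has been seen, and we stay there forever. Accept from E.
With 5 states:
       0  1 
>  A   B  A 
   B   B  C 
   C   D  A 
   D   B  E 
 * E   E  E 
(> = start, * = accepting)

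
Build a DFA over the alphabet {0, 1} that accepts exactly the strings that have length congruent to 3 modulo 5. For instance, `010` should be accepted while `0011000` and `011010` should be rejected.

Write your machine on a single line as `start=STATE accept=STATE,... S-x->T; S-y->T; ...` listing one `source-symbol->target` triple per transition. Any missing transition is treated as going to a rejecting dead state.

Only the length mod 5 matters, so use a 5-cycle: from any state, every input symbol moves to the next state, wrapping E back to A. Mark D accepting.
5 states suffice.
       0  1 
>  A   B  B 
   B   C  C 
   C   D  D 
 * D   E  E 
   E   A  A 
(> = start, * = accepting)

start=A; accept=D; A-0->B; A-1->B; B-0->C; B-1->C; C-0->D; C-1->D; D-0->E; D-1->E; E-0->A; E-1->A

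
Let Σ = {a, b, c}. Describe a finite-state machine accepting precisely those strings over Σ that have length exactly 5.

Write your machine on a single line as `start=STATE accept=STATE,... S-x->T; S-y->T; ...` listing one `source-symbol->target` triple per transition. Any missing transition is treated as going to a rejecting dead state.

We only need to distinguish lengths 0, 1, …, 5, and '>5'. Chain q0 → q1 → q2 → q3 → q4 → q5 → q6 on every symbol, with q6 looping. Accepting states: {q5}.
A 7-state machine:
        a   b   c  
>  q0   q1  q1  q1 
   q1   q2  q2  q2 
   q2   q3  q3  q3 
   q3   q4  q4  q4 
   q4   q5  q5  q5 
 * q5   q6  q6  q6 
   q6   q6  q6  q6 
(> = start, * = accepting)

start=q0; accept=q5; q0-a->q1; q0-b->q1; q0-c->q1; q1-a->q2; q1-b->q2; q1-c->q2; q2-a->q3; q2-b->q3; q2-c->q3; q3-a->q4; q3-b->q4; q3-c->q4; q4-a->q5; q4-b->q5; q4-c->q5; q5-a->q6; q5-b->q6; q5-c->q6; q6-a->q6; q6-b->q6; q6-c->q6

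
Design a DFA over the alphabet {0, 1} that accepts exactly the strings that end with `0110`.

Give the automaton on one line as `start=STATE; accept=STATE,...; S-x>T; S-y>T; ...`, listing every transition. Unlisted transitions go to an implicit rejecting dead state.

start=q0; accept=q4; q0-0>q1; q0-1>q0; q1-0>q1; q1-1>q2; q2-0>q1; q2-1>q3; q3-0>q4; q3-1>q0; q4-0>q1; q4-1>q2

Let each state record the length of the longest suffix of the input read so far that is also a prefix of `0110`. q1 means the last symbol is `0`; q2 means the last 2 symbols are `01`; q3 means the last 3 symbols are `011`; q4 means the last 4 symbols are `0110`. Accept only at q4, where the string currently ends in `0110`.
A 5-state machine:
        0   1  
>  q0   q1  q0 
   q1   q1  q2 
   q2   q1  q3 
   q3   q4  q0 
 * q4   q1  q2 
(> = start, * = accepting)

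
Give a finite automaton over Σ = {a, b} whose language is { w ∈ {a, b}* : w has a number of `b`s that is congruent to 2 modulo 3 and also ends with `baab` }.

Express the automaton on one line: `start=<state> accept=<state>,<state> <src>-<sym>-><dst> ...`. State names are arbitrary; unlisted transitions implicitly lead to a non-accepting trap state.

Handle the two conditions separately and then intersect. The first has 3 states tracking the count of `b`s modulo 3; the second has 5 states tracking how much of the suffix `baab` has currently been matched. A product state is a pair (one from each), accepting exactly when both do.
A 15-state machine:
          a    b  
>  s0     s0   s1 
   s1     s2   s3 
   s2     s4   s3 
   s3     s5   s6 
   s4     s7   s8 
   s5     s9   s6 
   s6    s10   s1 
   s7     s7   s3 
 * s8     s5   s6 
   s9    s11  s12 
   s10   s13   s1 
   s11   s11   s6 
   s12   s10   s1 
   s13    s0  s14 
   s14    s2   s3 
(> = start, * = accepting)

start=s0 accept=s8 s0-a->s0 s0-b->s1 s1-a->s2 s1-b->s3 s2-a->s4 s2-b->s3 s3-a->s5 s3-b->s6 s4-a->s7 s4-b->s8 s5-a->s9 s5-b->s6 s6-a->s10 s6-b->s1 s7-a->s7 s7-b->s3 s8-a->s5 s8-b->s6 s9-a->s11 s9-b->s12 s10-a->s13 s10-b->s1 s11-a->s11 s11-b->s6 s12-a->s10 s12-b->s1 s13-a->s0 s13-b->s14 s14-a->s2 s14-b->s3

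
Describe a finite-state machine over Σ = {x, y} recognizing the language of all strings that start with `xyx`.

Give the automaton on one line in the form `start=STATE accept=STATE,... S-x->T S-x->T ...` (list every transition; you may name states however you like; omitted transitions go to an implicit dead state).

Walk along `xyx` while the input agrees: from A take `x` to B, and so on. Any deviation drops to the rejecting sink E. Once D is reached the prefix is confirmed and every continuation is accepted.
5 states suffice.
       x  y 
>  A   B  E 
   B   E  C 
   C   D  E 
 * D   D  D 
   E   E  E 
(> = start, * = accepting)

start=A accept=D A-x->B A-y->E B-x->E B-y->C C-x->D C-y->E D-x->D D-y->D E-x->E E-y->E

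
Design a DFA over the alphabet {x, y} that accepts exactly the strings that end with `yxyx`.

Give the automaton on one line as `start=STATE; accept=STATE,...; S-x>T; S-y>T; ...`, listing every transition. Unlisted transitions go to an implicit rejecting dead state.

start=q0; accept=q4; q0-x>q0; q0-y>q1; q1-x>q2; q1-y>q1; q2-x>q0; q2-y>q3; q3-x>q4; q3-y>q1; q4-x>q0; q4-y>q3

Let each state record the length of the longest suffix of the input read so far that is also a prefix of `yxyx`. q1 means the last symbol is `y`; q2 means the last 2 symbols are `yx`; q3 means the last 3 symbols are `yxy`; q4 means the last 4 symbols are `yxyx`. Accept only at q4, where the string currently ends in `yxyx`.
        x   y  
>  q0   q0  q1 
   q1   q2  q1 
   q2   q0  q3 
   q3   q4  q1 
 * q4   q0  q3 
(> = start, * = accepting)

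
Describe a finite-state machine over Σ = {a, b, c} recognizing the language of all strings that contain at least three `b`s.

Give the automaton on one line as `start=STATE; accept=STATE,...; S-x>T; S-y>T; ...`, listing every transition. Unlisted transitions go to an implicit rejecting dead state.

start=s0; accept=s3,s4; s0-a>s0; s0-b>s1; s0-c>s0; s1-a>s1; s1-b>s2; s1-c>s1; s2-a>s2; s2-b>s3; s2-c>s2; s3-a>s3; s3-b>s4; s3-c>s3; s4-a>s4; s4-b>s4; s4-c>s4

Count `b`s, saturating at 4: states s0 through s3 mean 0 through 3 `b`s seen; s4 means more than 3. Each `b` increments (capped at s4); other symbols loop. Accept from {s3, s4}.
With 5 states:
        a   b   c  
>  s0   s0  s1  s0 
   s1   s1  s2  s1 
   s2   s2  s3  s2 
 * s3   s3  s4  s3 
 * s4   s4  s4  s4 
(> = start, * = accepting)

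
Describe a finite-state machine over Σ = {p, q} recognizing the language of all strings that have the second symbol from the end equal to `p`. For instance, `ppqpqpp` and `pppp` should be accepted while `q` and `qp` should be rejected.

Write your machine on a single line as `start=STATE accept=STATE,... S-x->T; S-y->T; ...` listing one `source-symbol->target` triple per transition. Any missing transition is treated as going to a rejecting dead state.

start=A; accept=D,E; A-p->B; A-q->C; B-p->D; B-q->E; C-p->F; C-q->G; D-p->D; D-q->E; E-p->F; E-q->G; F-p->D; F-q->E; G-p->F; G-q->G

Because acceptance depends on a position counted from the end, the machine has to buffer the most recent 2 symbols. Make each state the string of the last up-to-2 symbols read; on input `x` shift the window left and append `x`. Accept when the buffered window has length 2 and begins with `p`.
A 7-state machine:
       p  q 
>  A   B  C 
   B   D  E 
   C   F  G 
 * D   D  E 
 * E   F  G 
   F   D  E 
   G   F  G 
(> = start, * = accepting)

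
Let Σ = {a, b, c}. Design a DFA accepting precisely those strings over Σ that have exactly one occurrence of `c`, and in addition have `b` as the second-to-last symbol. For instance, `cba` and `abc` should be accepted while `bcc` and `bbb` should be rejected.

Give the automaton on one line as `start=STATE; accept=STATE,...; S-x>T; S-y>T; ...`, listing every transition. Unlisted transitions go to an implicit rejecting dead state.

Handle the two conditions separately and then intersect. The first has 3 states tracking the count of `c`s, saturating at 2; the second has 13 states tracking the last 2 symbols read. A product state is a pair (one from each), accepting exactly when both do. After merging equivalent states the machine shrinks.
A 7-state machine:
        a   b   c  
>  s0   s0  s1  s2 
   s1   s0  s1  s3 
   s2   s2  s4  s5 
 * s3   s2  s4  s5 
   s4   s3  s6  s5 
   s5   s5  s5  s5 
 * s6   s3  s6  s5 
(> = start, * = accepting)

start=s0; accept=s3,s6; s0-a>s0; s0-b>s1; s0-c>s2; s1-a>s0; s1-b>s1; s1-c>s3; s2-a>s2; s2-b>s4; s2-c>s5; s3-a>s2; s3-b>s4; s3-c>s5; s4-a>s3; s4-b>s6; s4-c>s5; s5-a>s5; s5-b>s5; s5-c>s5; s6-a>s3; s6-b>s6; s6-c>s5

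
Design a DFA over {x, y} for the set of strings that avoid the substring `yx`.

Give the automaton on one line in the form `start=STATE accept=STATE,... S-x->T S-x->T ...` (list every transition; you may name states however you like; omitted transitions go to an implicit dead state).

start=s0 accept=s0,s1 s0-x->s0 s0-y->s1 s1-x->s2 s1-y->s1 s2-x->s2 s2-y->s2

Track partial matches of the forbidden pattern `yx`. State s2 is a dead state reached once `yx` has occurred; every other state accepts. s0 means no part of `yx` is currently matched.
        x   y  
>* s0   s0  s1 
 * s1   s2  s1 
   s2   s2  s2 
(> = start, * = accepting)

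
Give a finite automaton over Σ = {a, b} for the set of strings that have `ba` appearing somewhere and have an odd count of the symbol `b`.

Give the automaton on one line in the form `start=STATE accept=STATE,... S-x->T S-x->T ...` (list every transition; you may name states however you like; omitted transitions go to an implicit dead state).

Build one automaton per condition and run them in lockstep. The first has 3 states tracking whether and how much of `ba` has been seen; the second has 2 states tracking the count of `b`s modulo 2. A product state is a pair (one from each), accepting exactly when both do.
        a   b  
>  s0   s0  s1 
   s1   s2  s3 
 * s2   s2  s4 
   s3   s4  s1 
   s4   s4  s2 
(> = start, * = accepting)

start=s0 accept=s2 s0-a->s0 s0-b->s1 s1-a->s2 s1-b->s3 s2-a->s2 s2-b->s4 s3-a->s4 s3-b->s1 s4-a->s4 s4-b->s2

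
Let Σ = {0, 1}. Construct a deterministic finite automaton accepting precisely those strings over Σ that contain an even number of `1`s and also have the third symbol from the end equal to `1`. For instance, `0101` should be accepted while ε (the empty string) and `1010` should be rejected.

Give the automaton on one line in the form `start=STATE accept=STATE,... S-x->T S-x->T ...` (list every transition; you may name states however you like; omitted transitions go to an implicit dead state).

start=S0 accept=S5,S6,S10,S11 S0-0->S0 S0-1->S1 S1-0->S2 S1-1->S3 S2-0->S4 S2-1->S5 S3-0->S6 S3-1->S7 S4-0->S4 S4-1->S8 S5-0->S9 S5-1->S7 S6-0->S10 S6-1->S1 S7-0->S2 S7-1->S11 S8-0->S9 S8-1->S7 S9-0->S10 S9-1->S1 S10-0->S0 S10-1->S1 S11-0->S6 S11-1->S7

Handle the two conditions separately and then intersect. One (2 states) tracks the count of `1`s modulo 2; the other (15 states) tracks the last 3 symbols read. Each combined state is a pair, one component from each; accept when both components accept. Minimizing collapses redundant product states.
A 12-state machine:
          0    1  
>  S0     S0   S1 
   S1     S2   S3 
   S2     S4   S5 
   S3     S6   S7 
   S4     S4   S8 
 * S5     S9   S7 
 * S6    S10   S1 
   S7     S2  S11 
   S8     S9   S7 
   S9    S10   S1 
 * S10    S0   S1 
 * S11    S6   S7 
(> = start, * = accepting)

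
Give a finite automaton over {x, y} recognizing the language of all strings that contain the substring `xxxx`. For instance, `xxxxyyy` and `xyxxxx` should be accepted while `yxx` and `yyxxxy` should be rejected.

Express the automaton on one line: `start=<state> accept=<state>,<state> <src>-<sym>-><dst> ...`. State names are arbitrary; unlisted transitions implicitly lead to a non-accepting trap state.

States s0..s3 record the length of the longest prefix of `xxxx` that matches the current input suffix. Reaching s4 means `xxxx` has been seen, and we stay there forever. Accept from s4.
With 5 states:
        x   y  
>  s0   s1  s0 
   s1   s2  s0 
   s2   s3  s0 
   s3   s4  s0 
 * s4   s4  s4 
(> = start, * = accepting)

start=s0 accept=s4 s0-x->s1 s0-y->s0 s1-x->s2 s1-y->s0 s2-x->s3 s2-y->s0 s3-x->s4 s3-y->s0 s4-x->s4 s4-y->s4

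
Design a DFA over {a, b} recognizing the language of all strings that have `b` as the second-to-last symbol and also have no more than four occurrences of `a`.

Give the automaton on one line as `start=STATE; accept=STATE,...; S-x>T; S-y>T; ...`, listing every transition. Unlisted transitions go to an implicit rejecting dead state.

Build one automaton per condition and run them in lockstep. One (7 states) tracks the last 2 symbols read; the other (6 states) tracks the count of `a`s, saturating at 5. Each combined state is a pair, one component from each; accept when both components accept.
23 states suffice.
          a    b  
>  S0     S1   S2 
   S1     S3   S4 
   S2     S5   S6 
   S3     S7   S8 
   S4     S9  S10 
 * S5     S3   S4 
 * S6     S5   S6 
   S7    S11  S12 
   S8    S13  S14 
 * S9     S7   S8 
 * S10    S9  S10 
   S11   S15  S16 
   S12   S17  S18 
 * S13   S11  S12 
 * S14   S13  S14 
   S15   S15  S19 
   S16   S20  S21 
 * S17   S15  S16 
 * S18   S17  S18 
   S19   S20  S22 
   S20   S15  S19 
 * S21   S20  S21 
   S22   S20  S22 
(> = start, * = accepting)

start=S0; accept=S5,S6,S9,S10,S13,S14,S17,S18,S21; S0-a>S1; S0-b>S2; S1-a>S3; S1-b>S4; S2-a>S5; S2-b>S6; S3-a>S7; S3-b>S8; S4-a>S9; S4-b>S10; S5-a>S3; S5-b>S4; S6-a>S5; S6-b>S6; S7-a>S11; S7-b>S12; S8-a>S13; S8-b>S14; S9-a>S7; S9-b>S8; S10-a>S9; S10-b>S10; S11-a>S15; S11-b>S16; S12-a>S17; S12-b>S18; S13-a>S11; S13-b>S12; S14-a>S13; S14-b>S14; S15-a>S15; S15-b>S19; S16-a>S20; S16-b>S21; S17-a>S15; S17-b>S16; S18-a>S17; S18-b>S18; S19-a>S20; S19-b>S22; S20-a>S15; S20-b>S19; S21-a>S20; S21-b>S21; S22-a>S20; S22-b>S22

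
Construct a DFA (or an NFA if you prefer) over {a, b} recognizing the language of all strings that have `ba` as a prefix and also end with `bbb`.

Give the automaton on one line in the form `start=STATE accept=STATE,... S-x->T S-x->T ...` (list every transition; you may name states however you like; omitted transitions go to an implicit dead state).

Build one automaton per condition and run them in lockstep. One (4 states) tracks whether the input so far still matches the prefix `ba`; the other (4 states) tracks how much of the suffix `bbb` has currently been matched. Each combined state is a pair, one component from each; accept when both components accept.
A 10-state machine:
        a   b  
>  s0   s1  s2 
   s1   s1  s3 
   s2   s4  s5 
   s3   s1  s5 
   s4   s4  s6 
   s5   s1  s7 
   s6   s4  s8 
   s7   s1  s7 
   s8   s4  s9 
 * s9   s4  s9 
(> = start, * = accepting)

start=s0 accept=s9 s0-a->s1 s0-b->s2 s1-a->s1 s1-b->s3 s2-a->s4 s2-b->s5 s3-a->s1 s3-b->s5 s4-a->s4 s4-b->s6 s5-a->s1 s5-b->s7 s6-a->s4 s6-b->s8 s7-a->s1 s7-b->s7 s8-a->s4 s8-b->s9 s9-a->s4 s9-b->s9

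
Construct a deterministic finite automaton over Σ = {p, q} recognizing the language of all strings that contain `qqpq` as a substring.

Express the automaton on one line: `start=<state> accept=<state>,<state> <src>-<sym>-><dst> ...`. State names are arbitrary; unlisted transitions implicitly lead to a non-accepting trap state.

start=A accept=E A-p->A A-q->B B-p->A B-q->C C-p->D C-q->C D-p->A D-q->E E-p->E E-q->E

States A..D record the length of the longest prefix of `qqpq` that matches the current input suffix. Reaching E means `qqpq` has been seen, and we stay there forever. Accept from E.
5 states suffice.
       p  q 
>  A   A  B 
   B   A  C 
   C   D  C 
   D   A  E 
 * E   E  E 
(> = start, * = accepting)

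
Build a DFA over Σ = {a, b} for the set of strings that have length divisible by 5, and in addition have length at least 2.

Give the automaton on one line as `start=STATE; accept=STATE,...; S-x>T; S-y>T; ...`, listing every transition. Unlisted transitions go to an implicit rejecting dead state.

start=q0; accept=q5; q0-a>q1; q0-b>q1; q1-a>q2; q1-b>q2; q2-a>q3; q2-b>q3; q3-a>q4; q3-b>q4; q4-a>q5; q4-b>q5; q5-a>q1; q5-b>q1

Handle the two conditions separately and then intersect. One (5 states) tracks the input length modulo 5; the other (4 states) tracks the input length, saturating at 3. Each combined state is a pair, one component from each; accept when both components accept. Equivalent product states are then merged.
A 6-state machine:
        a   b  
>  q0   q1  q1 
   q1   q2  q2 
   q2   q3  q3 
   q3   q4  q4 
   q4   q5  q5 
 * q5   q1  q1 
(> = start, * = accepting)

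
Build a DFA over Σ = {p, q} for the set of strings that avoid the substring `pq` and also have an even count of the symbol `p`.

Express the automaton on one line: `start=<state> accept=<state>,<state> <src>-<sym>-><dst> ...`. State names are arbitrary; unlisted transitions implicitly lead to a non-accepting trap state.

start=S0 accept=S0,S2 S0-p->S1 S0-q->S0 S1-p->S2 S1-q->S3 S2-p->S1 S2-q->S4 S3-p->S4 S3-q->S3 S4-p->S3 S4-q->S4

Handle the two conditions separately and then intersect. One (3 states) tracks partial matches of the forbidden pattern `pq`; the other (2 states) tracks the count of `p`s modulo 2. Each combined state is a pair, one component from each; accept when both components accept.
With 5 states:
        p   q  
>* S0   S1  S0 
   S1   S2  S3 
 * S2   S1  S4 
   S3   S4  S3 
   S4   S3  S4 
(> = start, * = accepting)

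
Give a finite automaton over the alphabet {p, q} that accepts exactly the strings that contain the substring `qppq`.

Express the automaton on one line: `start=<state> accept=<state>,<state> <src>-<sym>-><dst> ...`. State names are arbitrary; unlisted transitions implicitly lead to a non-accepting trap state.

States s0..s3 record the length of the longest prefix of `qppq` that matches the current input suffix. Reaching s4 means `qppq` has been seen, and we stay there forever. Accept from s4.
5 states suffice.
        p   q  
>  s0   s0  s1 
   s1   s2  s1 
   s2   s3  s1 
   s3   s0  s4 
 * s4   s4  s4 
(> = start, * = accepting)

start=s0 accept=s4 s0-p->s0 s0-q->s1 s1-p->s2 s1-q->s1 s2-p->s3 s2-q->s1 s3-p->s0 s3-q->s4 s4-p->s4 s4-q->s4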